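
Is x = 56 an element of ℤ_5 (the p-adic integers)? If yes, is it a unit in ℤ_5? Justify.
x ∈ ℤ_5^× (unit); v_5(x) = 0

ℤ_5 = {x ∈ ℚ_5 : v_5(x) ≥ 0} and ℤ_5^× = {x ∈ ℤ_5 : v_5(x) = 0}. Here v_5(56) = v_5(num) − v_5(den) = 0; compare against these criteria.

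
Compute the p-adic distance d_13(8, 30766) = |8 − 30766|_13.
d_13(8, 30766) = 1/2197

Step 1 — x − y = 8 − 30766 = -30758. Step 2 — v_13(-30758) = 3 (factor: -30758 = −(13^3 · 14); the sign does not affect v_p). Step 3 — |x − y|_13 = 13^{-3} = 1/2197.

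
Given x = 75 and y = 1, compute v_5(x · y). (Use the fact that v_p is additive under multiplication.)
v_5(75) = 2

v_p(x) = 2 (factor: 75 = 5^2 · 3); v_p(y) = 0 (factor: 1 = 5^0 · 1). Additivity: v_p(xy) = v_p(x) + v_p(y) = 2 + 0 = 2. (Direct check: xy = 75 = 5^2 · (3).)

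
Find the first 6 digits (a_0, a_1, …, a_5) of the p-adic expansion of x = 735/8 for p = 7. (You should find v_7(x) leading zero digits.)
(a_0, …, a_5) = (0, 0, 1, 1, 6, 0)

v_7(735/8) = 2, so a_0 = ... = a_1 = 0. Factor out: x = 7^2 · u with u = 15/8 a unit in ℤ_7. Expand u iteratively via a_{v+i} = u_i mod 7, u_{i+1} = (u_i − a_{v+i})/7:
  u_0 = 15/8;  a_2 = 1;  u_1 = (u_0 − 1)/7 = 1/8
  u_1 = 1/8;  a_3 = 1;  u_2 = (u_1 − 1)/7 = -1/8
  u_2 = -1/8;  a_4 = 6;  u_3 = (u_2 − 6)/7 = -7/8
  u_3 = -7/8;  a_5 = 0;  u_4 = (u_3 − 0)/7 = -1/8
Digits: (0, 0, 1, 1, 6, 0).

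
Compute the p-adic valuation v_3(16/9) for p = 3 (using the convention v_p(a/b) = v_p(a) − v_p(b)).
v_3(16/9) = -2

Factor powers of 3 from the numerator and denominator of the reduced fraction: 16 = 3^0 · 16 and 9 = 3^2 · 1. Apply v_p(a/b) = v_p(a) − v_p(b): v_3(16/9) = 0 − 2 = -2.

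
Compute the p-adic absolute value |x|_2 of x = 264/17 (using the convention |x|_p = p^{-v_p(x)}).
|264/17|_2 = 1/8

Step 1 — compute v_2(x) by factoring powers of 2 out of the numerator and denominator: v_2(264/17) = 3. Step 2 — apply |x|_p = p^{-v_p(x)} = 2^{-3} = 1/8.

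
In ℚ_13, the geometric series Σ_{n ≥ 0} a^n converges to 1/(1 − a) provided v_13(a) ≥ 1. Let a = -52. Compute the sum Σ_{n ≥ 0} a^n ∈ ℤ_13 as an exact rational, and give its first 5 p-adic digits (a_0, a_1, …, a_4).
Σ a^n = 1/(1 − a) = 1/53;  first 5 digits = (1, 9, 2, 2, 4)

v_13(a) = 1 ≥ 1, so the series converges in ℤ_13 to 1/(1 − a) = 1/(1 − (-52)) = 1/53. Expand this rational in ℤ_13: compute digits iteratively via d_i = x_i mod 13, x_{i+1} = (x_i − d_i)/13. The first 5 digits are (1, 9, 2, 2, 4).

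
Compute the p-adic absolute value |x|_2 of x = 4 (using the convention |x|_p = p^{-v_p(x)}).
|4|_2 = 1/4

Step 1 — compute v_2(x) by factoring powers of 2 out of the numerator and denominator: v_2(4) = 2. Step 2 — apply |x|_p = p^{-v_p(x)} = 2^{-2} = 1/4.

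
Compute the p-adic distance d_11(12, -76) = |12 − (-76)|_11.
d_11(12, -76) = 1/11

Step 1 — x − y = 12 − (-76) = 88. Step 2 — v_11(88) = 1 (factor: 88 = (11^1 · 8); the sign does not affect v_p). Step 3 — |x − y|_11 = 11^{-1} = 1/11.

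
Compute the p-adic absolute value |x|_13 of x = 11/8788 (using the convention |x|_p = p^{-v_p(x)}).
|11/8788|_13 = 2197

Step 1 — compute v_13(x) by factoring powers of 13 out of the numerator and denominator: v_13(11/8788) = -3. Step 2 — apply |x|_p = p^{-v_p(x)} = 13^{3} = 2197.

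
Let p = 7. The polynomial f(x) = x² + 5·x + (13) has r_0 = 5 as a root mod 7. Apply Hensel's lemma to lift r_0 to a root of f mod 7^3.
r_2 = 285 (mod 343)

Hensel: r_{i+1} = r_i − f(r_i)·(f′(r_i))^{-1} mod 7^{i+2}, f′(x) = 2x + 5. Iterate:
  r_0 = 5 (mod 7)
  r_1 = 40 (mod 49)
  r_2 = 285 (mod 343)
Final: r = 285 satisfies f(r) ≡ 0 mod 7^3.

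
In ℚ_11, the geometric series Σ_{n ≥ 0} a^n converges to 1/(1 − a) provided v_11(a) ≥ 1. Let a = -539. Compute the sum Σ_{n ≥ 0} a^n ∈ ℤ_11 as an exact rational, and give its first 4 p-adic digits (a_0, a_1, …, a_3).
Σ a^n = 1/(1 − a) = 1/540;  first 4 digits = (1, 6, 9, 4)

v_11(a) = 1 ≥ 1, so the series converges in ℤ_11 to 1/(1 − a) = 1/(1 − (-539)) = 1/540. Expand this rational in ℤ_11: compute digits iteratively via d_i = x_i mod 11, x_{i+1} = (x_i − d_i)/11. The first 4 digits are (1, 6, 9, 4).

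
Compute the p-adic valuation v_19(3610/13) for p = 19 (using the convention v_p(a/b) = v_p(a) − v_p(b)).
v_19(3610/13) = 2

Factor powers of 19 from the numerator and denominator of the reduced fraction: 3610 = 19^2 · 10 and 13 = 19^0 · 13. Apply v_p(a/b) = v_p(a) − v_p(b): v_19(3610/13) = 2 − 0 = 2.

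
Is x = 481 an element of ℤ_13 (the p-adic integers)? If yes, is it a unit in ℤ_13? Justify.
x ∈ ℤ_13 but not a unit; v_13(x) = 1 > 0

ℤ_13 = {x ∈ ℚ_13 : v_13(x) ≥ 0} and ℤ_13^× = {x ∈ ℤ_13 : v_13(x) = 0}. Here v_13(481) = v_13(num) − v_13(den) = 1; compare against these criteria.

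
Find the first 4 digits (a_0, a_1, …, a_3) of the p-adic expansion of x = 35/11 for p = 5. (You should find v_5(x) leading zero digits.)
(a_0, …, a_3) = (0, 2, 2, 0)

v_5(35/11) = 1, so a_0 = ... = a_0 = 0. Factor out: x = 5^1 · u with u = 7/11 a unit in ℤ_5. Expand u iteratively via a_{v+i} = u_i mod 5, u_{i+1} = (u_i − a_{v+i})/5:
  u_0 = 7/11;  a_1 = 2;  u_1 = (u_0 − 2)/5 = -3/11
  u_1 = -3/11;  a_2 = 2;  u_2 = (u_1 − 2)/5 = -5/11
  u_2 = -5/11;  a_3 = 0;  u_3 = (u_2 − 0)/5 = -1/11
Digits: (0, 2, 2, 0).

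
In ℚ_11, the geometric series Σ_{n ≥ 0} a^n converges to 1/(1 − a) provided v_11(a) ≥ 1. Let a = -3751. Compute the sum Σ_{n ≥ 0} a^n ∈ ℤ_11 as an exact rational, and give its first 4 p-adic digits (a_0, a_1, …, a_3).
Σ a^n = 1/(1 − a) = 1/3752;  first 4 digits = (1, 0, 2, 8)

v_11(a) = 2 ≥ 1, so the series converges in ℤ_11 to 1/(1 − a) = 1/(1 − (-3751)) = 1/3752. Expand this rational in ℤ_11: compute digits iteratively via d_i = x_i mod 11, x_{i+1} = (x_i − d_i)/11. The first 4 digits are (1, 0, 2, 8).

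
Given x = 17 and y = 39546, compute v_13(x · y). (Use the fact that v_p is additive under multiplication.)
v_13(672282) = 3

v_p(x) = 0 (factor: 17 = 13^0 · 17); v_p(y) = 3 (factor: 39546 = 13^3 · 18). Additivity: v_p(xy) = v_p(x) + v_p(y) = 0 + 3 = 3. (Direct check: xy = 672282 = 13^3 · (306).)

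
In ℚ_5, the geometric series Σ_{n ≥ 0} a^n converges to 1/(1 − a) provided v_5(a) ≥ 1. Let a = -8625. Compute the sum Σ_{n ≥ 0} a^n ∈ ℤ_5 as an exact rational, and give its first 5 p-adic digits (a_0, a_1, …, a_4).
Σ a^n = 1/(1 − a) = 1/8626;  first 5 digits = (1, 0, 0, 1, 1)

v_5(a) = 3 ≥ 1, so the series converges in ℤ_5 to 1/(1 − a) = 1/(1 − (-8625)) = 1/8626. Expand this rational in ℤ_5: compute digits iteratively via d_i = x_i mod 5, x_{i+1} = (x_i − d_i)/5. The first 5 digits are (1, 0, 0, 1, 1).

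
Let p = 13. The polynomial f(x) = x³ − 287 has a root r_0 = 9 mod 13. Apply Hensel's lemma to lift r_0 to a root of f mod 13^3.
r_2 = 1894 (mod 2197)

Hensel: r_{i+1} = r_i − f(r_i)/f′(r_i) mod 13^{i+2}, where f′(x) = 3x². Iterate:
  r_0 = 9 (mod 13)
  r_1 = 35 (mod 169)
  r_2 = 1894 (mod 2197)
Final: r = 1894 with f(r) ≡ 0 mod 13^3.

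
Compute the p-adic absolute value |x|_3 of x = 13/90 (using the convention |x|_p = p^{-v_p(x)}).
|13/90|_3 = 9

Step 1 — compute v_3(x) by factoring powers of 3 out of the numerator and denominator: v_3(13/90) = -2. Step 2 — apply |x|_p = p^{-v_p(x)} = 3^{2} = 9.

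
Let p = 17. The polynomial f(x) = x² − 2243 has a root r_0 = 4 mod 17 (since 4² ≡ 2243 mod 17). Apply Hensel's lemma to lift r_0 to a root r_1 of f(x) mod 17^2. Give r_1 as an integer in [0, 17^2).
r_1 = 174 (mod 289)

Hensel's recurrence: r_{i+1} = r_i − f(r_i)·(f′(r_i))^{-1} mod 17^{i+2}, with f′(x) = 2x. Iterate:
  r_0 = 4 (mod 17)
  r_1 = 174 (mod 289)
Final: r_1 = 174, and one checks f(r_1) ≡ 0 mod 17^2.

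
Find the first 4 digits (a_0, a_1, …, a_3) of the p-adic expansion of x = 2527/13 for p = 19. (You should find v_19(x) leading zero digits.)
(a_0, …, a_3) = (0, 0, 2, 16)

v_19(2527/13) = 2, so a_0 = ... = a_1 = 0. Factor out: x = 19^2 · u with u = 7/13 a unit in ℤ_19. Expand u iteratively via a_{v+i} = u_i mod 19, u_{i+1} = (u_i − a_{v+i})/19:
  u_0 = 7/13;  a_2 = 2;  u_1 = (u_0 − 2)/19 = -1/13
  u_1 = -1/13;  a_3 = 16;  u_2 = (u_1 − 16)/19 = -11/13
Digits: (0, 0, 2, 16).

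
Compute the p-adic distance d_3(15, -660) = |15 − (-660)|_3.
d_3(15, -660) = 1/27

Step 1 — x − y = 15 − (-660) = 675. Step 2 — v_3(675) = 3 (factor: 675 = (3^3 · 25); the sign does not affect v_p). Step 3 — |x − y|_3 = 3^{-3} = 1/27.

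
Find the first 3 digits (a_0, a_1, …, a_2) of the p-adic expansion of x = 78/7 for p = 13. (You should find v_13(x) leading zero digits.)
(a_0, …, a_2) = (0, 12, 1)

v_13(78/7) = 1, so a_0 = ... = a_0 = 0. Factor out: x = 13^1 · u with u = 6/7 a unit in ℤ_13. Expand u iteratively via a_{v+i} = u_i mod 13, u_{i+1} = (u_i − a_{v+i})/13:
  u_0 = 6/7;  a_1 = 12;  u_1 = (u_0 − 12)/13 = -6/7
  u_1 = -6/7;  a_2 = 1;  u_2 = (u_1 − 1)/13 = -1/7
Digits: (0, 12, 1).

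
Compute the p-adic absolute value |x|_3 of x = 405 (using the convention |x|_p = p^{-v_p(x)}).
|405|_3 = 1/81

Step 1 — compute v_3(x) by factoring powers of 3 out of the numerator and denominator: v_3(405) = 4. Step 2 — apply |x|_p = p^{-v_p(x)} = 3^{-4} = 1/81.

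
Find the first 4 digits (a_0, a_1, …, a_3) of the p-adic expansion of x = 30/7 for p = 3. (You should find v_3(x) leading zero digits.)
(a_0, …, a_3) = (0, 1, 1, 1)

v_3(30/7) = 1, so a_0 = ... = a_0 = 0. Factor out: x = 3^1 · u with u = 10/7 a unit in ℤ_3. Expand u iteratively via a_{v+i} = u_i mod 3, u_{i+1} = (u_i − a_{v+i})/3:
  u_0 = 10/7;  a_1 = 1;  u_1 = (u_0 − 1)/3 = 1/7
  u_1 = 1/7;  a_2 = 1;  u_2 = (u_1 − 1)/3 = -2/7
  u_2 = -2/7;  a_3 = 1;  u_3 = (u_2 − 1)/3 = -3/7
Digits: (0, 1, 1, 1).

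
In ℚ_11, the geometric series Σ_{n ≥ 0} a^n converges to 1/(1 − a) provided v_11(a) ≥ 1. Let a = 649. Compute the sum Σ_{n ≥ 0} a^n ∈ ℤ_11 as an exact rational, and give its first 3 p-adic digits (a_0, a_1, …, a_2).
Σ a^n = 1/(1 − a) = -1/648;  first 3 digits = (1, 4, 10)

v_11(a) = 1 ≥ 1, so the series converges in ℤ_11 to 1/(1 − a) = 1/(1 − 649) = -1/648. Expand this rational in ℤ_11: compute digits iteratively via d_i = x_i mod 11, x_{i+1} = (x_i − d_i)/11. The first 3 digits are (1, 4, 10).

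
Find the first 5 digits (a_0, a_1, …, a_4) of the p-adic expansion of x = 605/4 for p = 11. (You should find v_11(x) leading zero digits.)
(a_0, …, a_4) = (0, 0, 4, 8, 2)

v_11(605/4) = 2, so a_0 = ... = a_1 = 0. Factor out: x = 11^2 · u with u = 5/4 a unit in ℤ_11. Expand u iteratively via a_{v+i} = u_i mod 11, u_{i+1} = (u_i − a_{v+i})/11:
  u_0 = 5/4;  a_2 = 4;  u_1 = (u_0 − 4)/11 = -1/4
  u_1 = -1/4;  a_3 = 8;  u_2 = (u_1 − 8)/11 = -3/4
  u_2 = -3/4;  a_4 = 2;  u_3 = (u_2 − 2)/11 = -1/4
Digits: (0, 0, 4, 8, 2).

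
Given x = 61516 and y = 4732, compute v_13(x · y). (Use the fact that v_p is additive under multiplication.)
v_13(291093712) = 5

v_p(x) = 3 (factor: 61516 = 13^3 · 28); v_p(y) = 2 (factor: 4732 = 13^2 · 28). Additivity: v_p(xy) = v_p(x) + v_p(y) = 3 + 2 = 5. (Direct check: xy = 291093712 = 13^5 · (784).)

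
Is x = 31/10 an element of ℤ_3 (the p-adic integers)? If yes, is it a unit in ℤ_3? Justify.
x ∈ ℤ_3^× (unit); v_3(x) = 0

ℤ_3 = {x ∈ ℚ_3 : v_3(x) ≥ 0} and ℤ_3^× = {x ∈ ℤ_3 : v_3(x) = 0}. Here v_3(31/10) = v_3(num) − v_3(den) = 0; compare against these criteria.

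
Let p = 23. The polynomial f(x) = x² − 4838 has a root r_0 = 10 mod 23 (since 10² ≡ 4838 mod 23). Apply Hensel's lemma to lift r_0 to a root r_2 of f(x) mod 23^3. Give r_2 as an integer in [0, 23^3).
r_2 = 7071 (mod 12167)

Hensel's recurrence: r_{i+1} = r_i − f(r_i)·(f′(r_i))^{-1} mod 23^{i+2}, with f′(x) = 2x. Iterate:
  r_0 = 10 (mod 23)
  r_1 = 194 (mod 529)
  r_2 = 7071 (mod 12167)
Final: r_2 = 7071, and one checks f(r_2) ≡ 0 mod 23^3.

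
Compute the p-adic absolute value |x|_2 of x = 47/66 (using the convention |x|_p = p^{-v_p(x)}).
|47/66|_2 = 2

Step 1 — compute v_2(x) by factoring powers of 2 out of the numerator and denominator: v_2(47/66) = -1. Step 2 — apply |x|_p = p^{-v_p(x)} = 2^{1} = 2.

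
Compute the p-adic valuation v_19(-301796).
v_19(-301796) = 3

v_19(n) is the largest exponent k such that 19^k divides n. Factor out: -301796 = -19^3 · 44. (Sign doesn't affect v_p.) So v_19(-301796) = 3.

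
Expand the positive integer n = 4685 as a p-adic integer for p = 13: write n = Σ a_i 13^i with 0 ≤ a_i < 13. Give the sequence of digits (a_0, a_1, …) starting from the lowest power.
(a_0, a_1, …) = (5, 9, 1, 2)

Repeated division by 13 gives the digits low-to-high: 4685 = 5 + 9·13^1 + 1·13^2 + 2·13^3. Digit sequence: (5, 9, 1, 2).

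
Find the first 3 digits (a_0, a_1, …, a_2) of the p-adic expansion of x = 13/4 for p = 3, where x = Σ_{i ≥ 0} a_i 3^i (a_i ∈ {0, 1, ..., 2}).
(a_0, …, a_2) = (1, 0, 1)

v_3(13/4) = 0 (numerator and denominator both coprime to 3), so x ∈ ℤ_3^×. Compute digits iteratively via a_i = x_i mod 3, x_{i+1} = (x_i − a_i)/3, with x_0 = x:
  x_0 = 13/4;  a_0 = 1;  x_1 = (x_0 − 1)/3 = 3/4
  x_1 = 3/4;  a_1 = 0;  x_2 = (x_1 − 0)/3 = 1/4
  x_2 = 1/4;  a_2 = 1;  x_3 = (x_2 − 1)/3 = -1/4
Digits: (1, 0, 1).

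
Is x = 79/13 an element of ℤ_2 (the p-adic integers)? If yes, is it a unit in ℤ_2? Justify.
x ∈ ℤ_2^× (unit); v_2(x) = 0

ℤ_2 = {x ∈ ℚ_2 : v_2(x) ≥ 0} and ℤ_2^× = {x ∈ ℤ_2 : v_2(x) = 0}. Here v_2(79/13) = v_2(num) − v_2(den) = 0; compare against these criteria.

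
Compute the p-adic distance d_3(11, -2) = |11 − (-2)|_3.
d_3(11, -2) = 1

Step 1 — x − y = 11 − (-2) = 13. Step 2 — v_3(13) = 0 (factor: 13 = (3^0 · 13); the sign does not affect v_p). Step 3 — |x − y|_3 = 3^{0} = 1.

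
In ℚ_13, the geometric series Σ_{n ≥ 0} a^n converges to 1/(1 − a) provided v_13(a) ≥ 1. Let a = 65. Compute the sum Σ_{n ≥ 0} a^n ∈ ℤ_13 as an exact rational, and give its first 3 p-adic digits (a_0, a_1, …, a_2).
Σ a^n = 1/(1 − a) = -1/64;  first 3 digits = (1, 5, 12)

v_13(a) = 1 ≥ 1, so the series converges in ℤ_13 to 1/(1 − a) = 1/(1 − 65) = -1/64. Expand this rational in ℤ_13: compute digits iteratively via d_i = x_i mod 13, x_{i+1} = (x_i − d_i)/13. The first 3 digits are (1, 5, 12).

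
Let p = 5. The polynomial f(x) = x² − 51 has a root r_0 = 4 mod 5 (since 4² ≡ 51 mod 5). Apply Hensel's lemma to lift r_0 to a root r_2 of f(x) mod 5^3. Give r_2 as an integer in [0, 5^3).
r_2 = 99 (mod 125)

Hensel's recurrence: r_{i+1} = r_i − f(r_i)·(f′(r_i))^{-1} mod 5^{i+2}, with f′(x) = 2x. Iterate:
  r_0 = 4 (mod 5)
  r_1 = 24 (mod 25)
  r_2 = 99 (mod 125)
Final: r_2 = 99, and one checks f(r_2) ≡ 0 mod 5^3.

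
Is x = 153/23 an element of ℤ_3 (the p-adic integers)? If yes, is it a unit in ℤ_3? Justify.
x ∈ ℤ_3 but not a unit; v_3(x) = 2 > 0

ℤ_3 = {x ∈ ℚ_3 : v_3(x) ≥ 0} and ℤ_3^× = {x ∈ ℤ_3 : v_3(x) = 0}. Here v_3(153/23) = v_3(num) − v_3(den) = 2; compare against these criteria.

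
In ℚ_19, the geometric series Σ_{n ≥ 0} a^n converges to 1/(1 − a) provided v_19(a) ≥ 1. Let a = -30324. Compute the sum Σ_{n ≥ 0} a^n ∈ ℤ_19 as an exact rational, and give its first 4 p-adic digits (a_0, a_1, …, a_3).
Σ a^n = 1/(1 − a) = 1/30325;  first 4 digits = (1, 0, 11, 14)

v_19(a) = 2 ≥ 1, so the series converges in ℤ_19 to 1/(1 − a) = 1/(1 − (-30324)) = 1/30325. Expand this rational in ℤ_19: compute digits iteratively via d_i = x_i mod 19, x_{i+1} = (x_i − d_i)/19. The first 4 digits are (1, 0, 11, 14).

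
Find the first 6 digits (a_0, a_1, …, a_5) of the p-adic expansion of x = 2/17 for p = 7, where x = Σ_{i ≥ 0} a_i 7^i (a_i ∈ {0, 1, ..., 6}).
(a_0, …, a_5) = (3, 0, 2, 3, 2, 5)

v_7(2/17) = 0 (numerator and denominator both coprime to 7), so x ∈ ℤ_7^×. Compute digits iteratively via a_i = x_i mod 7, x_{i+1} = (x_i − a_i)/7, with x_0 = x:
  x_0 = 2/17;  a_0 = 3;  x_1 = (x_0 − 3)/7 = -7/17
  x_1 = -7/17;  a_1 = 0;  x_2 = (x_1 − 0)/7 = -1/17
  x_2 = -1/17;  a_2 = 2;  x_3 = (x_2 − 2)/7 = -5/17
  x_3 = -5/17;  a_3 = 3;  x_4 = (x_3 − 3)/7 = -8/17
  x_4 = -8/17;  a_4 = 2;  x_5 = (x_4 − 2)/7 = -6/17
  x_5 = -6/17;  a_5 = 5;  x_6 = (x_5 − 5)/7 = -13/17
Digits: (3, 0, 2, 3, 2, 5).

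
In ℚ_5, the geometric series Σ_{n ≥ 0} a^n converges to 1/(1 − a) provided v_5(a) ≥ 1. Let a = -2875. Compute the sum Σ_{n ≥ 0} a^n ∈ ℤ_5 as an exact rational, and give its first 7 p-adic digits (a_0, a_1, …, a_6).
Σ a^n = 1/(1 − a) = 1/2876;  first 7 digits = (1, 0, 0, 2, 0, 4, 3)

v_5(a) = 3 ≥ 1, so the series converges in ℤ_5 to 1/(1 − a) = 1/(1 − (-2875)) = 1/2876. Expand this rational in ℤ_5: compute digits iteratively via d_i = x_i mod 5, x_{i+1} = (x_i − d_i)/5. The first 7 digits are (1, 0, 0, 2, 0, 4, 3).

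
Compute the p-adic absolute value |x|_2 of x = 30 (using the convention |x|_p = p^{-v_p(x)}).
|30|_2 = 1/2

Step 1 — compute v_2(x) by factoring powers of 2 out of the numerator and denominator: v_2(30) = 1. Step 2 — apply |x|_p = p^{-v_p(x)} = 2^{-1} = 1/2.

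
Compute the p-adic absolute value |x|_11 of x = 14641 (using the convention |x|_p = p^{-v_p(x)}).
|14641|_11 = 1/14641

Step 1 — compute v_11(x) by factoring powers of 11 out of the numerator and denominator: v_11(14641) = 4. Step 2 — apply |x|_p = p^{-v_p(x)} = 11^{-4} = 1/14641.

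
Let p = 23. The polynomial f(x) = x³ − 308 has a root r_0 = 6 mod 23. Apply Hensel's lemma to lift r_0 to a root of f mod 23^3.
r_2 = 11253 (mod 12167)

Hensel: r_{i+1} = r_i − f(r_i)/f′(r_i) mod 23^{i+2}, where f′(x) = 3x². Iterate:
  r_0 = 6 (mod 23)
  r_1 = 144 (mod 529)
  r_2 = 11253 (mod 12167)
Final: r = 11253 with f(r) ≡ 0 mod 23^3.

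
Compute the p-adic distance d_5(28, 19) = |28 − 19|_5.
d_5(28, 19) = 1

Step 1 — x − y = 28 − 19 = 9. Step 2 — v_5(9) = 0 (factor: 9 = (5^0 · 9); the sign does not affect v_p). Step 3 — |x − y|_5 = 5^{0} = 1.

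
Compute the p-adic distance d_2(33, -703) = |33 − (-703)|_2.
d_2(33, -703) = 1/32

Step 1 — x − y = 33 − (-703) = 736. Step 2 — v_2(736) = 5 (factor: 736 = (2^5 · 23); the sign does not affect v_p). Step 3 — |x − y|_2 = 2^{-5} = 1/32.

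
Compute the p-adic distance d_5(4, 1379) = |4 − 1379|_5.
d_5(4, 1379) = 1/125

Step 1 — x − y = 4 − 1379 = -1375. Step 2 — v_5(-1375) = 3 (factor: -1375 = −(5^3 · 11); the sign does not affect v_p). Step 3 — |x − y|_5 = 5^{-3} = 1/125.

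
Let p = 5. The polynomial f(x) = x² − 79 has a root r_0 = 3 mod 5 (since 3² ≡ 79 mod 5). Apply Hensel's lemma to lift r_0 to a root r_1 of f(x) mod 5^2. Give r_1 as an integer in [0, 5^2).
r_1 = 23 (mod 25)

Hensel's recurrence: r_{i+1} = r_i − f(r_i)·(f′(r_i))^{-1} mod 5^{i+2}, with f′(x) = 2x. Iterate:
  r_0 = 3 (mod 5)
  r_1 = 23 (mod 25)
Final: r_1 = 23, and one checks f(r_1) ≡ 0 mod 5^2.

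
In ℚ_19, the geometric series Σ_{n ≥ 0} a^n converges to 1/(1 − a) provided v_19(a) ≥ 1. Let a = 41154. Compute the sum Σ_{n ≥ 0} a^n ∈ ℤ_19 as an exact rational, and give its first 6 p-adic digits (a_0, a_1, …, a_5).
Σ a^n = 1/(1 − a) = -1/41153;  first 6 digits = (1, 0, 0, 6, 0, 0)

v_19(a) = 3 ≥ 1, so the series converges in ℤ_19 to 1/(1 − a) = 1/(1 − 41154) = -1/41153. Expand this rational in ℤ_19: compute digits iteratively via d_i = x_i mod 19, x_{i+1} = (x_i − d_i)/19. The first 6 digits are (1, 0, 0, 6, 0, 0).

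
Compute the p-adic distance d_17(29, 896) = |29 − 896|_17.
d_17(29, 896) = 1/289

Step 1 — x − y = 29 − 896 = -867. Step 2 — v_17(-867) = 2 (factor: -867 = −(17^2 · 3); the sign does not affect v_p). Step 3 — |x − y|_17 = 17^{-2} = 1/289.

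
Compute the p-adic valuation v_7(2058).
v_7(2058) = 3

v_7(n) is the largest exponent k such that 7^k divides n. Factor out: 2058 = 7^3 · 6. (Sign doesn't affect v_p.) So v_7(2058) = 3.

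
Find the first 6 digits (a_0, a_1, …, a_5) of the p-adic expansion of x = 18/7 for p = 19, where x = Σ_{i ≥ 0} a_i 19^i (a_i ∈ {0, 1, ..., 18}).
(a_0, …, a_5) = (8, 16, 10, 13, 2, 8)

v_19(18/7) = 0 (numerator and denominator both coprime to 19), so x ∈ ℤ_19^×. Compute digits iteratively via a_i = x_i mod 19, x_{i+1} = (x_i − a_i)/19, with x_0 = x:
  x_0 = 18/7;  a_0 = 8;  x_1 = (x_0 − 8)/19 = -2/7
  x_1 = -2/7;  a_1 = 16;  x_2 = (x_1 − 16)/19 = -6/7
  x_2 = -6/7;  a_2 = 10;  x_3 = (x_2 − 10)/19 = -4/7
  x_3 = -4/7;  a_3 = 13;  x_4 = (x_3 − 13)/19 = -5/7
  x_4 = -5/7;  a_4 = 2;  x_5 = (x_4 − 2)/19 = -1/7
  x_5 = -1/7;  a_5 = 8;  x_6 = (x_5 − 8)/19 = -3/7
Digits: (8, 16, 10, 13, 2, 8).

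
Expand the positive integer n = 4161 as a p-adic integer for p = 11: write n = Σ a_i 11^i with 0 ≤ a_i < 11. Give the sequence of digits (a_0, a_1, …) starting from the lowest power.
(a_0, a_1, …) = (3, 4, 1, 3)

Repeated division by 11 gives the digits low-to-high: 4161 = 3 + 4·11^1 + 1·11^2 + 3·11^3. Digit sequence: (3, 4, 1, 3).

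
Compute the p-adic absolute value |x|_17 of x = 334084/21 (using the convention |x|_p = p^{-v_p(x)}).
|334084/21|_17 = 1/83521

Step 1 — compute v_17(x) by factoring powers of 17 out of the numerator and denominator: v_17(334084/21) = 4. Step 2 — apply |x|_p = p^{-v_p(x)} = 17^{-4} = 1/83521.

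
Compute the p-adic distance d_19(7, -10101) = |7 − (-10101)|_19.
d_19(7, -10101) = 1/361

Step 1 — x − y = 7 − (-10101) = 10108. Step 2 — v_19(10108) = 2 (factor: 10108 = (19^2 · 28); the sign does not affect v_p). Step 3 — |x − y|_19 = 19^{-2} = 1/361.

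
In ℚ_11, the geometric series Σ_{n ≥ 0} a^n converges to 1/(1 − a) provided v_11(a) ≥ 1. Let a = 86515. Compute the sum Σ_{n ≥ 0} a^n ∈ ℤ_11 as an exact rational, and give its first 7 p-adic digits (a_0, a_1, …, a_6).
Σ a^n = 1/(1 − a) = -1/86514;  first 7 digits = (1, 0, 0, 10, 5, 0, 1)

v_11(a) = 3 ≥ 1, so the series converges in ℤ_11 to 1/(1 − a) = 1/(1 − 86515) = -1/86514. Expand this rational in ℤ_11: compute digits iteratively via d_i = x_i mod 11, x_{i+1} = (x_i − d_i)/11. The first 7 digits are (1, 0, 0, 10, 5, 0, 1).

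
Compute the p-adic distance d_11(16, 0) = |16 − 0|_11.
d_11(16, 0) = 1

Step 1 — x − y = 16 − 0 = 16. Step 2 — v_11(16) = 0 (factor: 16 = (11^0 · 16); the sign does not affect v_p). Step 3 — |x − y|_11 = 11^{0} = 1.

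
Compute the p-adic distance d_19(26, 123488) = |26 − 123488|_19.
d_19(26, 123488) = 1/6859

Step 1 — x − y = 26 − 123488 = -123462. Step 2 — v_19(-123462) = 3 (factor: -123462 = −(19^3 · 18); the sign does not affect v_p). Step 3 — |x − y|_19 = 19^{-3} = 1/6859.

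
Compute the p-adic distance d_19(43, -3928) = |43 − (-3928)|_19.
d_19(43, -3928) = 1/361

Step 1 — x − y = 43 − (-3928) = 3971. Step 2 — v_19(3971) = 2 (factor: 3971 = (19^2 · 11); the sign does not affect v_p). Step 3 — |x − y|_19 = 19^{-2} = 1/361.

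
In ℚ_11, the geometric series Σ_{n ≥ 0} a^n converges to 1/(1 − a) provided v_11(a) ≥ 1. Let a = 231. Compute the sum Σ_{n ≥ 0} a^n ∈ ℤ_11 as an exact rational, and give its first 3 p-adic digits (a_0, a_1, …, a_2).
Σ a^n = 1/(1 − a) = -1/230;  first 3 digits = (1, 10, 2)

v_11(a) = 1 ≥ 1, so the series converges in ℤ_11 to 1/(1 − a) = 1/(1 − 231) = -1/230. Expand this rational in ℤ_11: compute digits iteratively via d_i = x_i mod 11, x_{i+1} = (x_i − d_i)/11. The first 3 digits are (1, 10, 2).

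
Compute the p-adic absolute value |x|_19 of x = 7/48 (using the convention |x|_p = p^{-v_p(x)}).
|7/48|_19 = 1

Step 1 — compute v_19(x) by factoring powers of 19 out of the numerator and denominator: v_19(7/48) = 0. Step 2 — apply |x|_p = p^{-v_p(x)} = 19^{0} = 1.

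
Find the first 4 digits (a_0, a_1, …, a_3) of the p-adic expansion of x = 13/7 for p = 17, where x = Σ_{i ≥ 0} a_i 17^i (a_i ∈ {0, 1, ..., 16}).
(a_0, …, a_3) = (14, 9, 14, 4)

v_17(13/7) = 0 (numerator and denominator both coprime to 17), so x ∈ ℤ_17^×. Compute digits iteratively via a_i = x_i mod 17, x_{i+1} = (x_i − a_i)/17, with x_0 = x:
  x_0 = 13/7;  a_0 = 14;  x_1 = (x_0 − 14)/17 = -5/7
  x_1 = -5/7;  a_1 = 9;  x_2 = (x_1 − 9)/17 = -4/7
  x_2 = -4/7;  a_2 = 14;  x_3 = (x_2 − 14)/17 = -6/7
  x_3 = -6/7;  a_3 = 4;  x_4 = (x_3 − 4)/17 = -2/7
Digits: (14, 9, 14, 4).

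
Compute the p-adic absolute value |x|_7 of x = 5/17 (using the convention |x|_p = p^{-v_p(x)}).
|5/17|_7 = 1

Step 1 — compute v_7(x) by factoring powers of 7 out of the numerator and denominator: v_7(5/17) = 0. Step 2 — apply |x|_p = p^{-v_p(x)} = 7^{0} = 1.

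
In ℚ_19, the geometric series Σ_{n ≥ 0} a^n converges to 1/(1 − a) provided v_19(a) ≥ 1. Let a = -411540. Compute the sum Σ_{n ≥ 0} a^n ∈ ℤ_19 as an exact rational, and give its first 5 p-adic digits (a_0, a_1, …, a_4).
Σ a^n = 1/(1 − a) = 1/411541;  first 5 digits = (1, 0, 0, 16, 15)

v_19(a) = 3 ≥ 1, so the series converges in ℤ_19 to 1/(1 − a) = 1/(1 − (-411540)) = 1/411541. Expand this rational in ℤ_19: compute digits iteratively via d_i = x_i mod 19, x_{i+1} = (x_i − d_i)/19. The first 5 digits are (1, 0, 0, 16, 15).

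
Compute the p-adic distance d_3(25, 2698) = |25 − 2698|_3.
d_3(25, 2698) = 1/243

Step 1 — x − y = 25 − 2698 = -2673. Step 2 — v_3(-2673) = 5 (factor: -2673 = −(3^5 · 11); the sign does not affect v_p). Step 3 — |x − y|_3 = 3^{-5} = 1/243.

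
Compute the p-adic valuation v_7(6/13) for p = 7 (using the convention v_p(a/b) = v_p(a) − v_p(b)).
v_7(6/13) = 0

Factor powers of 7 from the numerator and denominator of the reduced fraction: 6 = 7^0 · 6 and 13 = 7^0 · 13. Apply v_p(a/b) = v_p(a) − v_p(b): v_7(6/13) = 0 − 0 = 0.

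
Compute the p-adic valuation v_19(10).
v_19(10) = 0

v_19(n) is the largest exponent k such that 19^k divides n. Factor out: 10 = 19^0 · 10. (Sign doesn't affect v_p.) So v_19(10) = 0.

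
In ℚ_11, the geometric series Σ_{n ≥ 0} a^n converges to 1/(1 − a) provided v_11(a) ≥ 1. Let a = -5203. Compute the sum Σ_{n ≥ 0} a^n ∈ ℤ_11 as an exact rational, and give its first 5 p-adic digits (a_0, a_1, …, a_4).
Σ a^n = 1/(1 − a) = 1/5204;  first 5 digits = (1, 0, 1, 7, 0)

v_11(a) = 2 ≥ 1, so the series converges in ℤ_11 to 1/(1 − a) = 1/(1 − (-5203)) = 1/5204. Expand this rational in ℤ_11: compute digits iteratively via d_i = x_i mod 11, x_{i+1} = (x_i − d_i)/11. The first 5 digits are (1, 0, 1, 7, 0).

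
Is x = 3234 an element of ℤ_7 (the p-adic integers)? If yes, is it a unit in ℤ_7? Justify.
x ∈ ℤ_7 but not a unit; v_7(x) = 2 > 0

ℤ_7 = {x ∈ ℚ_7 : v_7(x) ≥ 0} and ℤ_7^× = {x ∈ ℤ_7 : v_7(x) = 0}. Here v_7(3234) = v_7(num) − v_7(den) = 2; compare against these criteria.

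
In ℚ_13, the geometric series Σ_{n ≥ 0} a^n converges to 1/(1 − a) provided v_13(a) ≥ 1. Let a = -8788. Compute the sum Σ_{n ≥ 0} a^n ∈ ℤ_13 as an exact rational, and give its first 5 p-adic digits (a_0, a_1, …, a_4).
Σ a^n = 1/(1 − a) = 1/8789;  first 5 digits = (1, 0, 0, 9, 12)

v_13(a) = 3 ≥ 1, so the series converges in ℤ_13 to 1/(1 − a) = 1/(1 − (-8788)) = 1/8789. Expand this rational in ℤ_13: compute digits iteratively via d_i = x_i mod 13, x_{i+1} = (x_i − d_i)/13. The first 5 digits are (1, 0, 0, 9, 12).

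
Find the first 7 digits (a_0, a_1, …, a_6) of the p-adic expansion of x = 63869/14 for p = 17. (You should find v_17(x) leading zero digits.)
(a_0, …, a_6) = (0, 0, 0, 7, 13, 15, 10)

v_17(63869/14) = 3, so a_0 = ... = a_2 = 0. Factor out: x = 17^3 · u with u = 13/14 a unit in ℤ_17. Expand u iteratively via a_{v+i} = u_i mod 17, u_{i+1} = (u_i − a_{v+i})/17:
  u_0 = 13/14;  a_3 = 7;  u_1 = (u_0 − 7)/17 = -5/14
  u_1 = -5/14;  a_4 = 13;  u_2 = (u_1 − 13)/17 = -11/14
  u_2 = -11/14;  a_5 = 15;  u_3 = (u_2 − 15)/17 = -13/14
  u_3 = -13/14;  a_6 = 10;  u_4 = (u_3 − 10)/17 = -9/14
Digits: (0, 0, 0, 7, 13, 15, 10).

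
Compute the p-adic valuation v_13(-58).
v_13(-58) = 0

v_13(n) is the largest exponent k such that 13^k divides n. Factor out: -58 = -13^0 · 58. (Sign doesn't affect v_p.) So v_13(-58) = 0.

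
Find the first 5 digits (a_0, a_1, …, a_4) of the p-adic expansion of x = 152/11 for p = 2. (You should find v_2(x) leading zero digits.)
(a_0, …, a_4) = (0, 0, 0, 1, 0)

v_2(152/11) = 3, so a_0 = ... = a_2 = 0. Factor out: x = 2^3 · u with u = 19/11 a unit in ℤ_2. Expand u iteratively via a_{v+i} = u_i mod 2, u_{i+1} = (u_i − a_{v+i})/2:
  u_0 = 19/11;  a_3 = 1;  u_1 = (u_0 − 1)/2 = 4/11
  u_1 = 4/11;  a_4 = 0;  u_2 = (u_1 − 0)/2 = 2/11
Digits: (0, 0, 0, 1, 0).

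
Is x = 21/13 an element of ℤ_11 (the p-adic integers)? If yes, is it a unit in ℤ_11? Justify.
x ∈ ℤ_11^× (unit); v_11(x) = 0

ℤ_11 = {x ∈ ℚ_11 : v_11(x) ≥ 0} and ℤ_11^× = {x ∈ ℤ_11 : v_11(x) = 0}. Here v_11(21/13) = v_11(num) − v_11(den) = 0; compare against these criteria.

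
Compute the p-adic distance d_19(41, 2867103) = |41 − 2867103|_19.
d_19(41, 2867103) = 1/130321

Step 1 — x − y = 41 − 2867103 = -2867062. Step 2 — v_19(-2867062) = 4 (factor: -2867062 = −(19^4 · 22); the sign does not affect v_p). Step 3 — |x − y|_19 = 19^{-4} = 1/130321.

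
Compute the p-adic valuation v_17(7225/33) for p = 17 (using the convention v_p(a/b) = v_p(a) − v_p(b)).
v_17(7225/33) = 2

Factor powers of 17 from the numerator and denominator of the reduced fraction: 7225 = 17^2 · 25 and 33 = 17^0 · 33. Apply v_p(a/b) = v_p(a) − v_p(b): v_17(7225/33) = 2 − 0 = 2.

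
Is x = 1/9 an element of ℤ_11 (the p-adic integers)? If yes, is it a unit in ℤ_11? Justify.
x ∈ ℤ_11^× (unit); v_11(x) = 0

ℤ_11 = {x ∈ ℚ_11 : v_11(x) ≥ 0} and ℤ_11^× = {x ∈ ℤ_11 : v_11(x) = 0}. Here v_11(1/9) = v_11(num) − v_11(den) = 0; compare against these criteria.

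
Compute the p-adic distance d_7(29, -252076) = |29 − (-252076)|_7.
d_7(29, -252076) = 1/16807

Step 1 — x − y = 29 − (-252076) = 252105. Step 2 — v_7(252105) = 5 (factor: 252105 = (7^5 · 15); the sign does not affect v_p). Step 3 — |x − y|_7 = 7^{-5} = 1/16807.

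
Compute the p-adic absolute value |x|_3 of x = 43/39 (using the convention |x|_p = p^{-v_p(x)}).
|43/39|_3 = 3

Step 1 — compute v_3(x) by factoring powers of 3 out of the numerator and denominator: v_3(43/39) = -1. Step 2 — apply |x|_p = p^{-v_p(x)} = 3^{1} = 3.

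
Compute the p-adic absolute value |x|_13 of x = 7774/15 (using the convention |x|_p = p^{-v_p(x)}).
|7774/15|_13 = 1/169

Step 1 — compute v_13(x) by factoring powers of 13 out of the numerator and denominator: v_13(7774/15) = 2. Step 2 — apply |x|_p = p^{-v_p(x)} = 13^{-2} = 1/169.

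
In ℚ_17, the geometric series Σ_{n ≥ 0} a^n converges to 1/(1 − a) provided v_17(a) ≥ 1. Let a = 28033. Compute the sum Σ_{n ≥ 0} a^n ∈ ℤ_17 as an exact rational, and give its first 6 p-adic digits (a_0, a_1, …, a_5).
Σ a^n = 1/(1 − a) = -1/28032;  first 6 digits = (1, 0, 12, 5, 8, 9)

v_17(a) = 2 ≥ 1, so the series converges in ℤ_17 to 1/(1 − a) = 1/(1 − 28033) = -1/28032. Expand this rational in ℤ_17: compute digits iteratively via d_i = x_i mod 17, x_{i+1} = (x_i − d_i)/17. The first 6 digits are (1, 0, 12, 5, 8, 9).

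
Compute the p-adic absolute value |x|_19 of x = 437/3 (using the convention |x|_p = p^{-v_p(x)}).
|437/3|_19 = 1/19

Step 1 — compute v_19(x) by factoring powers of 19 out of the numerator and denominator: v_19(437/3) = 1. Step 2 — apply |x|_p = p^{-v_p(x)} = 19^{-1} = 1/19.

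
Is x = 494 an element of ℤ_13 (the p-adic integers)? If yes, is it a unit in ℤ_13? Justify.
x ∈ ℤ_13 but not a unit; v_13(x) = 1 > 0

ℤ_13 = {x ∈ ℚ_13 : v_13(x) ≥ 0} and ℤ_13^× = {x ∈ ℤ_13 : v_13(x) = 0}. Here v_13(494) = v_13(num) − v_13(den) = 1; compare against these criteria.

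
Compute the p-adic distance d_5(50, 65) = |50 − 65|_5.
d_5(50, 65) = 1/5

Step 1 — x − y = 50 − 65 = -15. Step 2 — v_5(-15) = 1 (factor: -15 = −(5^1 · 3); the sign does not affect v_p). Step 3 — |x − y|_5 = 5^{-1} = 1/5.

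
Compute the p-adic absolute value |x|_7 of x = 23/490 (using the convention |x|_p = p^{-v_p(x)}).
|23/490|_7 = 49

Step 1 — compute v_7(x) by factoring powers of 7 out of the numerator and denominator: v_7(23/490) = -2. Step 2 — apply |x|_p = p^{-v_p(x)} = 7^{2} = 49.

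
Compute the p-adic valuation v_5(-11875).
v_5(-11875) = 4

v_5(n) is the largest exponent k such that 5^k divides n. Factor out: -11875 = -5^4 · 19. (Sign doesn't affect v_p.) So v_5(-11875) = 4.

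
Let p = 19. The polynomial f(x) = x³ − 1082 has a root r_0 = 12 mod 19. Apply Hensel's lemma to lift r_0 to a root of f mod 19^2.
r_1 = 69 (mod 361)

Hensel: r_{i+1} = r_i − f(r_i)/f′(r_i) mod 19^{i+2}, where f′(x) = 3x². Iterate:
  r_0 = 12 (mod 19)
  r_1 = 69 (mod 361)
Final: r = 69 with f(r) ≡ 0 mod 19^2.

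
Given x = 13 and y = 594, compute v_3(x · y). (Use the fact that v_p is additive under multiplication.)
v_3(7722) = 3

v_p(x) = 0 (factor: 13 = 3^0 · 13); v_p(y) = 3 (factor: 594 = 3^3 · 22). Additivity: v_p(xy) = v_p(x) + v_p(y) = 0 + 3 = 3. (Direct check: xy = 7722 = 3^3 · (286).)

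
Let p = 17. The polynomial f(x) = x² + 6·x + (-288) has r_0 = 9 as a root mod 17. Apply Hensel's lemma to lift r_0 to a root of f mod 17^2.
r_1 = 196 (mod 289)

Hensel: r_{i+1} = r_i − f(r_i)·(f′(r_i))^{-1} mod 17^{i+2}, f′(x) = 2x + 6. Iterate:
  r_0 = 9 (mod 17)
  r_1 = 196 (mod 289)
Final: r = 196 satisfies f(r) ≡ 0 mod 17^2.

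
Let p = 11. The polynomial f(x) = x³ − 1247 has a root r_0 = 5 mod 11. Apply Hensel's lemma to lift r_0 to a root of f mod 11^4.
r_3 = 2348 (mod 14641)

Hensel: r_{i+1} = r_i − f(r_i)/f′(r_i) mod 11^{i+2}, where f′(x) = 3x². Iterate:
  r_0 = 5 (mod 11)
  r_1 = 49 (mod 121)
  r_2 = 1017 (mod 1331)
  r_3 = 2348 (mod 14641)
Final: r = 2348 with f(r) ≡ 0 mod 11^4.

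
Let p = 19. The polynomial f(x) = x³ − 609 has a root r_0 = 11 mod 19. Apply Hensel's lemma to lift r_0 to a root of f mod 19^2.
r_1 = 11 (mod 361)

Hensel: r_{i+1} = r_i − f(r_i)/f′(r_i) mod 19^{i+2}, where f′(x) = 3x². Iterate:
  r_0 = 11 (mod 19)
  r_1 = 11 (mod 361)
Final: r = 11 with f(r) ≡ 0 mod 19^2.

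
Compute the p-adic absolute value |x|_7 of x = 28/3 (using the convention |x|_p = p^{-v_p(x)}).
|28/3|_7 = 1/7

Step 1 — compute v_7(x) by factoring powers of 7 out of the numerator and denominator: v_7(28/3) = 1. Step 2 — apply |x|_p = p^{-v_p(x)} = 7^{-1} = 1/7.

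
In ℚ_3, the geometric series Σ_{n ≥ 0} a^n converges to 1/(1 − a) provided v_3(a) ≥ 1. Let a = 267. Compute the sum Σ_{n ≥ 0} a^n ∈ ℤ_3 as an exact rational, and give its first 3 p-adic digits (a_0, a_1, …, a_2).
Σ a^n = 1/(1 − a) = -1/266;  first 3 digits = (1, 2, 0)

v_3(a) = 1 ≥ 1, so the series converges in ℤ_3 to 1/(1 − a) = 1/(1 − 267) = -1/266. Expand this rational in ℤ_3: compute digits iteratively via d_i = x_i mod 3, x_{i+1} = (x_i − d_i)/3. The first 3 digits are (1, 2, 0).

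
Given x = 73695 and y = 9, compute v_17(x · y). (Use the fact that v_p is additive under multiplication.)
v_17(663255) = 3

v_p(x) = 3 (factor: 73695 = 17^3 · 15); v_p(y) = 0 (factor: 9 = 17^0 · 9). Additivity: v_p(xy) = v_p(x) + v_p(y) = 3 + 0 = 3. (Direct check: xy = 663255 = 17^3 · (135).)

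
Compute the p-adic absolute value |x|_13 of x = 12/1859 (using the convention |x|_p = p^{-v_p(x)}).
|12/1859|_13 = 169

Step 1 — compute v_13(x) by factoring powers of 13 out of the numerator and denominator: v_13(12/1859) = -2. Step 2 — apply |x|_p = p^{-v_p(x)} = 13^{2} = 169.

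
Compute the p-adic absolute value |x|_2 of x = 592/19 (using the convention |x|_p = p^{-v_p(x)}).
|592/19|_2 = 1/16

Step 1 — compute v_2(x) by factoring powers of 2 out of the numerator and denominator: v_2(592/19) = 4. Step 2 — apply |x|_p = p^{-v_p(x)} = 2^{-4} = 1/16.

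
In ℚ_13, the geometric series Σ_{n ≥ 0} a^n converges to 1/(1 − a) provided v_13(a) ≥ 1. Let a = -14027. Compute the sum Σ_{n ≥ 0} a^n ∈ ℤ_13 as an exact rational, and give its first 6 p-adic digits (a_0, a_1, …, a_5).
Σ a^n = 1/(1 − a) = 1/14028;  first 6 digits = (1, 0, 8, 6, 11, 9)

v_13(a) = 2 ≥ 1, so the series converges in ℤ_13 to 1/(1 − a) = 1/(1 − (-14027)) = 1/14028. Expand this rational in ℤ_13: compute digits iteratively via d_i = x_i mod 13, x_{i+1} = (x_i − d_i)/13. The first 6 digits are (1, 0, 8, 6, 11, 9).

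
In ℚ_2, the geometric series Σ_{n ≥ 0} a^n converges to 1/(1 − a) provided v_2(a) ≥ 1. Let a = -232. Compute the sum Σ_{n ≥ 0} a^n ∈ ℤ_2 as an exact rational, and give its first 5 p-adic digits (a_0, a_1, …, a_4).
Σ a^n = 1/(1 − a) = 1/233;  first 5 digits = (1, 0, 0, 1, 1)

v_2(a) = 3 ≥ 1, so the series converges in ℤ_2 to 1/(1 − a) = 1/(1 − (-232)) = 1/233. Expand this rational in ℤ_2: compute digits iteratively via d_i = x_i mod 2, x_{i+1} = (x_i − d_i)/2. The first 5 digits are (1, 0, 0, 1, 1).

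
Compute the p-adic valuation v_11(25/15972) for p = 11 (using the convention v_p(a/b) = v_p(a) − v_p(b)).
v_11(25/15972) = -3

Factor powers of 11 from the numerator and denominator of the reduced fraction: 25 = 11^0 · 25 and 15972 = 11^3 · 12. Apply v_p(a/b) = v_p(a) − v_p(b): v_11(25/15972) = 0 − 3 = -3.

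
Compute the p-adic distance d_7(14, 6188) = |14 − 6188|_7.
d_7(14, 6188) = 1/343

Step 1 — x − y = 14 − 6188 = -6174. Step 2 — v_7(-6174) = 3 (factor: -6174 = −(7^3 · 18); the sign does not affect v_p). Step 3 — |x − y|_7 = 7^{-3} = 1/343.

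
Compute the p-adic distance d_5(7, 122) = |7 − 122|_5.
d_5(7, 122) = 1/5

Step 1 — x − y = 7 − 122 = -115. Step 2 — v_5(-115) = 1 (factor: -115 = −(5^1 · 23); the sign does not affect v_p). Step 3 — |x − y|_5 = 5^{-1} = 1/5.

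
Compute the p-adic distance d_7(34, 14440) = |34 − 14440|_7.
d_7(34, 14440) = 1/2401

Step 1 — x − y = 34 − 14440 = -14406. Step 2 — v_7(-14406) = 4 (factor: -14406 = −(7^4 · 6); the sign does not affect v_p). Step 3 — |x − y|_7 = 7^{-4} = 1/2401.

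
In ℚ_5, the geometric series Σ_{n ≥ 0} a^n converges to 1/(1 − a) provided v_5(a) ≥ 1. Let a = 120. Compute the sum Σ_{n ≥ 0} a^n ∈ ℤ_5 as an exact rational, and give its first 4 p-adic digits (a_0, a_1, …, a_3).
Σ a^n = 1/(1 − a) = -1/119;  first 4 digits = (1, 4, 0, 0)

v_5(a) = 1 ≥ 1, so the series converges in ℤ_5 to 1/(1 − a) = 1/(1 − 120) = -1/119. Expand this rational in ℤ_5: compute digits iteratively via d_i = x_i mod 5, x_{i+1} = (x_i − d_i)/5. The first 4 digits are (1, 4, 0, 0).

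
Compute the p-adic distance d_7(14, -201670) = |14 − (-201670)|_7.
d_7(14, -201670) = 1/16807

Step 1 — x − y = 14 − (-201670) = 201684. Step 2 — v_7(201684) = 5 (factor: 201684 = (7^5 · 12); the sign does not affect v_p). Step 3 — |x − y|_7 = 7^{-5} = 1/16807.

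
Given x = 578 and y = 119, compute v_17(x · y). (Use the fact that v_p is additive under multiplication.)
v_17(68782) = 3

v_p(x) = 2 (factor: 578 = 17^2 · 2); v_p(y) = 1 (factor: 119 = 17^1 · 7). Additivity: v_p(xy) = v_p(x) + v_p(y) = 2 + 1 = 3. (Direct check: xy = 68782 = 17^3 · (14).)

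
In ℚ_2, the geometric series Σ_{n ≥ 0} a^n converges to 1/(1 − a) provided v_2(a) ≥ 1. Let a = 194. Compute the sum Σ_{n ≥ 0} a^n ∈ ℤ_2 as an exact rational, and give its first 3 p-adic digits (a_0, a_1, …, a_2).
Σ a^n = 1/(1 − a) = -1/193;  first 3 digits = (1, 1, 1)

v_2(a) = 1 ≥ 1, so the series converges in ℤ_2 to 1/(1 − a) = 1/(1 − 194) = -1/193. Expand this rational in ℤ_2: compute digits iteratively via d_i = x_i mod 2, x_{i+1} = (x_i − d_i)/2. The first 3 digits are (1, 1, 1).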